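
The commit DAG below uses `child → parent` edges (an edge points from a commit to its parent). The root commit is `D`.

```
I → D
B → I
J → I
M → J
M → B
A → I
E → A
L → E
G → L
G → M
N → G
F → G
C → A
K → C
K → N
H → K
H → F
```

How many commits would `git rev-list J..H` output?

Reachable from H: {A, B, C, D, E, F, G, H, I, J, K, L, M, N}.
Reachable from J: {D, I, J}.
In H's history but not J's: {A, B, C, E, F, G, H, K, L, M, N} — 11 commits.

11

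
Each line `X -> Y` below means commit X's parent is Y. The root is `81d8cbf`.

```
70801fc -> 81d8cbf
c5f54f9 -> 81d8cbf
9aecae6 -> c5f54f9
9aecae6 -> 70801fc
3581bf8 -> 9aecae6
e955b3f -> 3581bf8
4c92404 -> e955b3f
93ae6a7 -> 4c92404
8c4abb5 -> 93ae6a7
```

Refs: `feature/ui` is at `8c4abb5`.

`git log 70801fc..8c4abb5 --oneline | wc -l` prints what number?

Reachable from 8c4abb5: {3581bf8, 4c92404, 70801fc, 81d8cbf, 8c4abb5, 93ae6a7, 9aecae6, c5f54f9, e955b3f}.
Reachable from 70801fc: {70801fc, 81d8cbf}.
In 8c4abb5's history but not 70801fc's: {3581bf8, 4c92404, 8c4abb5, 93ae6a7, 9aecae6, c5f54f9, e955b3f} — 7 commits.

7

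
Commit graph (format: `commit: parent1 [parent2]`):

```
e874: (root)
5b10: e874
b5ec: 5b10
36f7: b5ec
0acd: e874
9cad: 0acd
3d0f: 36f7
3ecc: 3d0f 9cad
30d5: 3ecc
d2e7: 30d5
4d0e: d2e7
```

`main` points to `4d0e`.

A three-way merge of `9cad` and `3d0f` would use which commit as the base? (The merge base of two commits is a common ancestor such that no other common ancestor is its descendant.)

Ancestors of 9cad: {0acd, 9cad, e874}.
Ancestors of 3d0f: {36f7, 3d0f, 5b10, b5ec, e874}.
Common ancestors: {e874}.
The only common ancestor is e874, so it is the merge base.

e874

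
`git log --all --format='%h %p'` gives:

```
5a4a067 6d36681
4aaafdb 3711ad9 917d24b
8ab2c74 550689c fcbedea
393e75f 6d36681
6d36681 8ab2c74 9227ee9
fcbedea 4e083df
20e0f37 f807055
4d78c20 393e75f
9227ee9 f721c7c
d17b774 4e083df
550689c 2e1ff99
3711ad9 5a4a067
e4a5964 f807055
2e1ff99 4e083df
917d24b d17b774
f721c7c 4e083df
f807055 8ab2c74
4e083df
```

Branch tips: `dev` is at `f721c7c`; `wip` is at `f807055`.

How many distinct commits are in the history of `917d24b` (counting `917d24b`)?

Walking parent pointers from 917d24b: reachable set = {4e083df, 917d24b, d17b774}.
That is 3 commits.

3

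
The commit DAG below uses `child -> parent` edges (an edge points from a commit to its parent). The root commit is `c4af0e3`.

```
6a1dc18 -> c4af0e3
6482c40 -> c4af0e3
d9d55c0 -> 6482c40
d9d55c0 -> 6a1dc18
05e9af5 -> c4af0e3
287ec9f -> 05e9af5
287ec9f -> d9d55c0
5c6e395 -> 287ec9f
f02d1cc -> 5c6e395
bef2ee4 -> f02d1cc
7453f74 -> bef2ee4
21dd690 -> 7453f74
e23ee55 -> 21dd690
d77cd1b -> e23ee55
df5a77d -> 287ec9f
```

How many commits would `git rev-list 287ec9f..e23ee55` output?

Reachable from e23ee55: {05e9af5, 21dd690, 287ec9f, 5c6e395, 6482c40, 6a1dc18, 7453f74, bef2ee4, c4af0e3, d9d55c0, e23ee55, f02d1cc}.
Reachable from 287ec9f: {05e9af5, 287ec9f, 6482c40, 6a1dc18, c4af0e3, d9d55c0}.
In e23ee55's history but not 287ec9f's: {21dd690, 5c6e395, 7453f74, bef2ee4, e23ee55, f02d1cc} — 6 commits.

6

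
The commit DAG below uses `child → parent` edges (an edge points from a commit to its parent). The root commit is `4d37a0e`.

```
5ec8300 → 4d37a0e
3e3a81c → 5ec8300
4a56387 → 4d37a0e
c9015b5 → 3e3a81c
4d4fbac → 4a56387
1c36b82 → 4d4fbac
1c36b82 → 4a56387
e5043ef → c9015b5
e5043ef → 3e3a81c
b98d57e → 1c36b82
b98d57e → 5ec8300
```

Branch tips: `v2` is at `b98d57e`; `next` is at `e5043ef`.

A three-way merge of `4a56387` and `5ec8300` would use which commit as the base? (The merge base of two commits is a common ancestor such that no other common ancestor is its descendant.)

Ancestors of 4a56387: {4a56387, 4d37a0e}.
Ancestors of 5ec8300: {4d37a0e, 5ec8300}.
Common ancestors: {4d37a0e}.
The only common ancestor is 4d37a0e, so it is the merge base.

4d37a0e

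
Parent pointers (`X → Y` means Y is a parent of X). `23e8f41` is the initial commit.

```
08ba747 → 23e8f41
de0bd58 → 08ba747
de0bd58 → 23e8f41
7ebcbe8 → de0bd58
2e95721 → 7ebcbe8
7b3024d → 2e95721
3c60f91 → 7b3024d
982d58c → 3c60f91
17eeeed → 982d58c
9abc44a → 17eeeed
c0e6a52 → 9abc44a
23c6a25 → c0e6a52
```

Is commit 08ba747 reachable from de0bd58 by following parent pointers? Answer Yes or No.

Yes

Ancestors of de0bd58 (commits reachable by following parents): {08ba747, 23e8f41, de0bd58}.
08ba747 is in that set, so it is an ancestor of de0bd58.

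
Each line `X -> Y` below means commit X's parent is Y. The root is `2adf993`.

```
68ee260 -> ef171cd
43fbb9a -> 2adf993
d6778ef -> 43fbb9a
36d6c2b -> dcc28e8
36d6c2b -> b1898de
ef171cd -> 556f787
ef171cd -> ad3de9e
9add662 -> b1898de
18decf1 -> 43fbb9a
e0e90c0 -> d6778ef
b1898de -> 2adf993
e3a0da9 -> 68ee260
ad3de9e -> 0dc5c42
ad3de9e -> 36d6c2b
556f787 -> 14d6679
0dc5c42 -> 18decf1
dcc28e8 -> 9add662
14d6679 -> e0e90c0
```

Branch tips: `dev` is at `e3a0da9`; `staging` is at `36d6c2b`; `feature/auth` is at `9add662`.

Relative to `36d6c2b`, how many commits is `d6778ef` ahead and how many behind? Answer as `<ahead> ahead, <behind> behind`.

Reachable from d6778ef: {2adf993, 43fbb9a, d6778ef}.
Reachable from 36d6c2b: {2adf993, 36d6c2b, 9add662, b1898de, dcc28e8}.
Only in d6778ef's history (ahead): {43fbb9a, d6778ef} — 2.
Only in 36d6c2b's history (behind): {36d6c2b, 9add662, b1898de, dcc28e8} — 4.

2 ahead, 4 behind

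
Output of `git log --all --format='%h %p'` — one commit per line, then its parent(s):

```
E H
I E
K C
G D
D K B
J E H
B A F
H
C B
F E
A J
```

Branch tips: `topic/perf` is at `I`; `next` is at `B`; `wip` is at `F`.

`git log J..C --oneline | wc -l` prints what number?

Reachable from C: {A, B, C, E, F, H, J}.
Reachable from J: {E, H, J}.
In C's history but not J's: {A, B, C, F} — 4 commits.

4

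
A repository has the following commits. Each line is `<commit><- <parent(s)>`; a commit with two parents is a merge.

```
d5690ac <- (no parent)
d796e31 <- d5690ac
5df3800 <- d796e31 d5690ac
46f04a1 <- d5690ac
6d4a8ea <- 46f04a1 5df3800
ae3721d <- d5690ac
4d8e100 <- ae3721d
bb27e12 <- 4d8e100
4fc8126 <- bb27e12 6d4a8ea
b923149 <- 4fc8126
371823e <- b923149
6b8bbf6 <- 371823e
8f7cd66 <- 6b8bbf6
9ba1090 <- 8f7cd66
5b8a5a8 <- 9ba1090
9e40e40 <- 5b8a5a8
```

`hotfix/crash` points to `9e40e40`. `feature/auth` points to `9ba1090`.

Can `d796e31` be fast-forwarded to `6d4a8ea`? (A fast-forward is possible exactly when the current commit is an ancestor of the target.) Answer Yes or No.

Yes

A fast-forward from d796e31 to 6d4a8ea is possible iff d796e31 is an ancestor of 6d4a8ea.
Ancestors of 6d4a8ea: {46f04a1, 5df3800, 6d4a8ea, d5690ac, d796e31}.
d796e31 is among them, so fast-forward is possible.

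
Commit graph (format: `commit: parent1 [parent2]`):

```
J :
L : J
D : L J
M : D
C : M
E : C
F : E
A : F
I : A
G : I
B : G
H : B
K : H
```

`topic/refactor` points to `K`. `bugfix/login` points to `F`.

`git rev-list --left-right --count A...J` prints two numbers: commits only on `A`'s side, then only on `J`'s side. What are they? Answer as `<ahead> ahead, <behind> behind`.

Reachable from A: {A, C, D, E, F, J, L, M}.
Reachable from J: {J}.
Only in A's history (ahead): {A, C, D, E, F, L, M} — 7.
Only in J's history (behind): {} — 0.

7 ahead, 0 behind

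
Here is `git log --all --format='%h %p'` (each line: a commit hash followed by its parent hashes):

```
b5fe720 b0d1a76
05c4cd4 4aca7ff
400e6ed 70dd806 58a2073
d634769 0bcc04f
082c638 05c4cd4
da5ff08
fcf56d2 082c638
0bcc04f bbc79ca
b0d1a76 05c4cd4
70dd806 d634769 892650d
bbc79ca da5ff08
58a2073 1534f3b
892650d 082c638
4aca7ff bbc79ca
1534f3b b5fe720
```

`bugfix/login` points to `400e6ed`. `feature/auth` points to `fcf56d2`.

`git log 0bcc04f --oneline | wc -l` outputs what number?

Walking parent pointers from 0bcc04f: reachable set = {0bcc04f, bbc79ca, da5ff08}.
That is 3 commits.

3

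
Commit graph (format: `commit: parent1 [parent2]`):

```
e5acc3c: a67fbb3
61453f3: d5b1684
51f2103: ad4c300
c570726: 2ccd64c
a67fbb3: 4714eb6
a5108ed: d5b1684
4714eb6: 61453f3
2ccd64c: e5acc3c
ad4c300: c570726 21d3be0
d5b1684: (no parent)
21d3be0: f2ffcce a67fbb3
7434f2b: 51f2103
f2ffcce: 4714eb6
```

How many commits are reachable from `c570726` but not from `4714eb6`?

4

Reachable from c570726: {2ccd64c, 4714eb6, 61453f3, a67fbb3, c570726, d5b1684, e5acc3c}.
Reachable from 4714eb6: {4714eb6, 61453f3, d5b1684}.
In c570726's history but not 4714eb6's: {2ccd64c, a67fbb3, c570726, e5acc3c} — 4 commits.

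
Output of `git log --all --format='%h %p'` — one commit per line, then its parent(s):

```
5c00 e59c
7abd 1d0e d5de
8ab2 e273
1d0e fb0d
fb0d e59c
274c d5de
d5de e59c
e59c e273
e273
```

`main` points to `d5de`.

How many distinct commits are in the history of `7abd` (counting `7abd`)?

Walking parent pointers from 7abd: reachable set = {1d0e, 7abd, d5de, e273, e59c, fb0d}.
That is 6 commits.

6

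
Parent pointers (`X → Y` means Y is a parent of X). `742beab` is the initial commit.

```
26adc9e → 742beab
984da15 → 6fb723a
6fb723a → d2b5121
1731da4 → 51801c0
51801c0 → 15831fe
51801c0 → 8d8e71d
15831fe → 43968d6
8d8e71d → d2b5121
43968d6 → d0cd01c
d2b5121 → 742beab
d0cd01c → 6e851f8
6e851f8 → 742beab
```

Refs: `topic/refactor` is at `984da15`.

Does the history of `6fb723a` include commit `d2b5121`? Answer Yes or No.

Ancestors of 6fb723a (commits reachable by following parents): {6fb723a, 742beab, d2b5121}.
d2b5121 is in that set, so it is an ancestor of 6fb723a.

Yes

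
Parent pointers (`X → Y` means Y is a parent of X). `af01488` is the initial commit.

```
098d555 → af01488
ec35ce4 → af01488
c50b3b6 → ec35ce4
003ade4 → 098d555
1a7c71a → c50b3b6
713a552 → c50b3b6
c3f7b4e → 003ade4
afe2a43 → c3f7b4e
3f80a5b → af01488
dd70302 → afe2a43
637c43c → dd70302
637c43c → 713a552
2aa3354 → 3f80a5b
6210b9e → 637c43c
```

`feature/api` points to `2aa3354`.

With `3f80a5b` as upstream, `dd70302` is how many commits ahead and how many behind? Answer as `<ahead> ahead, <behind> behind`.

Reachable from dd70302: {003ade4, 098d555, af01488, afe2a43, c3f7b4e, dd70302}.
Reachable from 3f80a5b: {3f80a5b, af01488}.
Only in dd70302's history (ahead): {003ade4, 098d555, afe2a43, c3f7b4e, dd70302} — 5.
Only in 3f80a5b's history (behind): {3f80a5b} — 1.

5 ahead, 1 behind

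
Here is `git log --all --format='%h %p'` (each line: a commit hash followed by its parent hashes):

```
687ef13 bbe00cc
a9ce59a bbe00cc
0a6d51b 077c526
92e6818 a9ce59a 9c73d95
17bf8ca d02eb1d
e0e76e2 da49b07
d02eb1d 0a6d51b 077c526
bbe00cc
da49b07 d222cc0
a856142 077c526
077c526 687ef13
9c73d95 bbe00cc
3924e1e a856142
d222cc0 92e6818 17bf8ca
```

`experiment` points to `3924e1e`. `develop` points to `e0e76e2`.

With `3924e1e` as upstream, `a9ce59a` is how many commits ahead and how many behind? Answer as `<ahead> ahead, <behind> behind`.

1 ahead, 4 behind

Reachable from a9ce59a: {a9ce59a, bbe00cc}.
Reachable from 3924e1e: {077c526, 3924e1e, 687ef13, a856142, bbe00cc}.
Only in a9ce59a's history (ahead): {a9ce59a} — 1.
Only in 3924e1e's history (behind): {077c526, 3924e1e, 687ef13, a856142} — 4.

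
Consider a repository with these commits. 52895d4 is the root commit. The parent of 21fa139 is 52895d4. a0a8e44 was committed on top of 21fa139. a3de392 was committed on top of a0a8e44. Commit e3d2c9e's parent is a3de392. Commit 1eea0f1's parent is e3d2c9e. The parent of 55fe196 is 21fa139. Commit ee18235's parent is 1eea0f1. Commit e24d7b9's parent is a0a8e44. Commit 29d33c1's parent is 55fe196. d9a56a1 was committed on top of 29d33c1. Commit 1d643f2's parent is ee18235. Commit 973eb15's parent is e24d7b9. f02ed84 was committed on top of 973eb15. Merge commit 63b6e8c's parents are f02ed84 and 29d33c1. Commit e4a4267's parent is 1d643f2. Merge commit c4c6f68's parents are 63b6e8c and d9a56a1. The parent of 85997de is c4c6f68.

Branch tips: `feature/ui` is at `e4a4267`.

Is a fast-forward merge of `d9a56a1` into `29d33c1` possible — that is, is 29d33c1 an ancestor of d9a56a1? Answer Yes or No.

A fast-forward from 29d33c1 to d9a56a1 is possible iff 29d33c1 is an ancestor of d9a56a1.
Ancestors of d9a56a1: {21fa139, 29d33c1, 52895d4, 55fe196, d9a56a1}.
29d33c1 is among them, so fast-forward is possible.

Yes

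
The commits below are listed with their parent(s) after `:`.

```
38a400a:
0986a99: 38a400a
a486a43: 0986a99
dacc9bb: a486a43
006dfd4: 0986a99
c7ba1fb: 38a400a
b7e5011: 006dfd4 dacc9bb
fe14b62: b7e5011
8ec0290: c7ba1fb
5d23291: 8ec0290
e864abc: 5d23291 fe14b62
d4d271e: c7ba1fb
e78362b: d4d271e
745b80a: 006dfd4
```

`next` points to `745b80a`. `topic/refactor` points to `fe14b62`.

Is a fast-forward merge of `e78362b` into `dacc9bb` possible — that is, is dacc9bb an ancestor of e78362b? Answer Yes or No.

No

A fast-forward from dacc9bb to e78362b is possible iff dacc9bb is an ancestor of e78362b.
Ancestors of e78362b: {38a400a, c7ba1fb, d4d271e, e78362b}.
dacc9bb is not among them, so fast-forward is not possible.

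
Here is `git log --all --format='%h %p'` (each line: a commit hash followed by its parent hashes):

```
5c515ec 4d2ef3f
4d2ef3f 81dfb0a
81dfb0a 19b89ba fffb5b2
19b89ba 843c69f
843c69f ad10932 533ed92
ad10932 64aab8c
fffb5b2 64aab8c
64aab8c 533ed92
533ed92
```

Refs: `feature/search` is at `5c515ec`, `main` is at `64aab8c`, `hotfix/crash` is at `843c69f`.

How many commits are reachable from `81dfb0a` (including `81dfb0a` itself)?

Walking parent pointers from 81dfb0a: reachable set = {19b89ba, 533ed92, 64aab8c, 81dfb0a, 843c69f, ad10932, fffb5b2}.
That is 7 commits.

7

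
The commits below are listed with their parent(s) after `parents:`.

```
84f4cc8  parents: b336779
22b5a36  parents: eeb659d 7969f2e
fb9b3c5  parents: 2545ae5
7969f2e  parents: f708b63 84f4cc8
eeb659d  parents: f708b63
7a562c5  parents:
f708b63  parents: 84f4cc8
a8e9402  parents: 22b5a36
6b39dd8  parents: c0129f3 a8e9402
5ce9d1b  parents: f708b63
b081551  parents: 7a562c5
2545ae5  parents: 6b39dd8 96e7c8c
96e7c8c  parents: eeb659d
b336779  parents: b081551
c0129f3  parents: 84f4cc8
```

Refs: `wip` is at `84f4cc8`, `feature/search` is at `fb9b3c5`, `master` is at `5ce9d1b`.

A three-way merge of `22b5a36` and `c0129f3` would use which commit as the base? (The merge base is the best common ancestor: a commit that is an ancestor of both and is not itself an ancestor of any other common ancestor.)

Ancestors of 22b5a36: {22b5a36, 7969f2e, 7a562c5, 84f4cc8, b081551, b336779, eeb659d, f708b63}.
Ancestors of c0129f3: {7a562c5, 84f4cc8, b081551, b336779, c0129f3}.
Common ancestors: {7a562c5, 84f4cc8, b081551, b336779}.
Among these, 84f4cc8 is not an ancestor of any other common ancestor — it is the merge base.

84f4cc8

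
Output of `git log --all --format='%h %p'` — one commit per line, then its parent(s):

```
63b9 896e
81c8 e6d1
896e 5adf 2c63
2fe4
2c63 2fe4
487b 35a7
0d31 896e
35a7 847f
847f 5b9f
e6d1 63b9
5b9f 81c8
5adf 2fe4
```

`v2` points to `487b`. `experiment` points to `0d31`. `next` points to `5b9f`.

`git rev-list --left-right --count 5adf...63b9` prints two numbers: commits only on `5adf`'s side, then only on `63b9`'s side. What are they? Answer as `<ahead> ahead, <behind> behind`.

Reachable from 5adf: {2fe4, 5adf}.
Reachable from 63b9: {2c63, 2fe4, 5adf, 63b9, 896e}.
Only in 5adf's history (ahead): {} — 0.
Only in 63b9's history (behind): {2c63, 63b9, 896e} — 3.

0 ahead, 3 behind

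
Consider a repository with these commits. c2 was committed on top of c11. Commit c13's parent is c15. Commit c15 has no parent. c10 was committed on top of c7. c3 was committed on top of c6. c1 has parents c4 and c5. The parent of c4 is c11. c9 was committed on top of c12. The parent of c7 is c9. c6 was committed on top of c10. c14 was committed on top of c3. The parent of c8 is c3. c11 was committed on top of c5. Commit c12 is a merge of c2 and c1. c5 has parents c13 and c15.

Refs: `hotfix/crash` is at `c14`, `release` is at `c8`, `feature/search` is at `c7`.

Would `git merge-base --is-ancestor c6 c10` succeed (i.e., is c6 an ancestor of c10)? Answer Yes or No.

Ancestors of c10: {c1, c10, c11, c12, c13, c15, c2, c4, c5, c7, c9}.
c6 is not in that set, so it is not an ancestor of c10.

No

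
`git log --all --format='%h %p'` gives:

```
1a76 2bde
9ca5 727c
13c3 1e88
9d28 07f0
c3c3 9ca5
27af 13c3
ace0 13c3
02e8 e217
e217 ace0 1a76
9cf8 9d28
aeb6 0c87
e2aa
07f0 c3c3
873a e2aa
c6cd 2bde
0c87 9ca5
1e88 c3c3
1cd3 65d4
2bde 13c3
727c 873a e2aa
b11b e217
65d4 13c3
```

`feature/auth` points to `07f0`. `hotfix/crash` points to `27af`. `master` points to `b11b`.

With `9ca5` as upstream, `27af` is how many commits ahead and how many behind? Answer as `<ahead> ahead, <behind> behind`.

4 ahead, 0 behind

Reachable from 27af: {13c3, 1e88, 27af, 727c, 873a, 9ca5, c3c3, e2aa}.
Reachable from 9ca5: {727c, 873a, 9ca5, e2aa}.
Only in 27af's history (ahead): {13c3, 1e88, 27af, c3c3} — 4.
Only in 9ca5's history (behind): {} — 0.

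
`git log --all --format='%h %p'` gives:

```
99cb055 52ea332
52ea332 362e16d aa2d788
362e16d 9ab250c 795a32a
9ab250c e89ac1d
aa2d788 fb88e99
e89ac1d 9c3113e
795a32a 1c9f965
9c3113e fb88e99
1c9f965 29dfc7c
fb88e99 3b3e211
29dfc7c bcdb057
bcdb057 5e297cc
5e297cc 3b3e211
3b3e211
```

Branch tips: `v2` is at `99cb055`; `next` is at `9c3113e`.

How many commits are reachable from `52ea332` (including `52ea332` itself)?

13

Walking parent pointers from 52ea332: reachable set = {1c9f965, 29dfc7c, 362e16d, 3b3e211, 52ea332, 5e297cc, 795a32a, 9ab250c, 9c3113e, aa2d788, bcdb057, e89ac1d, fb88e99}.
That is 13 commits.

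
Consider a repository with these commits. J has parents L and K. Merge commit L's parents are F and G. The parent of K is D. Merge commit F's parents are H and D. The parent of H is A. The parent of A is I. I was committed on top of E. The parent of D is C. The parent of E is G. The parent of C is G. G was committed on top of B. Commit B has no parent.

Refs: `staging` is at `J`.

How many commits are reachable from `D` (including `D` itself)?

4

Walking parent pointers from D: reachable set = {B, C, D, G}.
That is 4 commits.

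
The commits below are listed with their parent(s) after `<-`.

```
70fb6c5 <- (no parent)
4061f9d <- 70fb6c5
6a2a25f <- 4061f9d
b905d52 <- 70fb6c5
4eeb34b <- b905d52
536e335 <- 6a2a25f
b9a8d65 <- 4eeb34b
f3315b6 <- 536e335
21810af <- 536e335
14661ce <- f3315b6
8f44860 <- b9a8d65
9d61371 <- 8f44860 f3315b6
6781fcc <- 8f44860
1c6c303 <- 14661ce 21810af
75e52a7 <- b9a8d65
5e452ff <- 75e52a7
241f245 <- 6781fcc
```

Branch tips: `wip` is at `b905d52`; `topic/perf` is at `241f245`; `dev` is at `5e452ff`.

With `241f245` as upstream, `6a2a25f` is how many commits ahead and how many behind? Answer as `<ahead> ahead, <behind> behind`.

Reachable from 6a2a25f: {4061f9d, 6a2a25f, 70fb6c5}.
Reachable from 241f245: {241f245, 4eeb34b, 6781fcc, 70fb6c5, 8f44860, b905d52, b9a8d65}.
Only in 6a2a25f's history (ahead): {4061f9d, 6a2a25f} — 2.
Only in 241f245's history (behind): {241f245, 4eeb34b, 6781fcc, 8f44860, b905d52, b9a8d65} — 6.

2 ahead, 6 behind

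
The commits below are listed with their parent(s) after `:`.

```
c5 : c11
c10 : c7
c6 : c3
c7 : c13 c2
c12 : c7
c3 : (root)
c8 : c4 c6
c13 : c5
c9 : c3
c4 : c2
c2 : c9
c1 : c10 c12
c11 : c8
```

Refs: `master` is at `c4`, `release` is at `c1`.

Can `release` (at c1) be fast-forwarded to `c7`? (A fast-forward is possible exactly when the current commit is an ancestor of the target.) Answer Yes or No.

A fast-forward from c1 to c7 is possible iff c1 is an ancestor of c7.
Ancestors of c7: {c11, c13, c2, c3, c4, c5, c6, c7, c8, c9}.
c1 is not among them, so fast-forward is not possible.

No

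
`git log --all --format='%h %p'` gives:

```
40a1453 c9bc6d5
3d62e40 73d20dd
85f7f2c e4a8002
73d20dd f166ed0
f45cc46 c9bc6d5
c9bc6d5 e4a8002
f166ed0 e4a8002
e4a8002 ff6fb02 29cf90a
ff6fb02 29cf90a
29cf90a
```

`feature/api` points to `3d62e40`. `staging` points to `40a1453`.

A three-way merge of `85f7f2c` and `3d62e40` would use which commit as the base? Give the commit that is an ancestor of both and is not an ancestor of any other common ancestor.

e4a8002

Ancestors of 85f7f2c: {29cf90a, 85f7f2c, e4a8002, ff6fb02}.
Ancestors of 3d62e40: {29cf90a, 3d62e40, 73d20dd, e4a8002, f166ed0, ff6fb02}.
Common ancestors: {29cf90a, e4a8002, ff6fb02}.
Among these, e4a8002 is not an ancestor of any other common ancestor — it is the merge base.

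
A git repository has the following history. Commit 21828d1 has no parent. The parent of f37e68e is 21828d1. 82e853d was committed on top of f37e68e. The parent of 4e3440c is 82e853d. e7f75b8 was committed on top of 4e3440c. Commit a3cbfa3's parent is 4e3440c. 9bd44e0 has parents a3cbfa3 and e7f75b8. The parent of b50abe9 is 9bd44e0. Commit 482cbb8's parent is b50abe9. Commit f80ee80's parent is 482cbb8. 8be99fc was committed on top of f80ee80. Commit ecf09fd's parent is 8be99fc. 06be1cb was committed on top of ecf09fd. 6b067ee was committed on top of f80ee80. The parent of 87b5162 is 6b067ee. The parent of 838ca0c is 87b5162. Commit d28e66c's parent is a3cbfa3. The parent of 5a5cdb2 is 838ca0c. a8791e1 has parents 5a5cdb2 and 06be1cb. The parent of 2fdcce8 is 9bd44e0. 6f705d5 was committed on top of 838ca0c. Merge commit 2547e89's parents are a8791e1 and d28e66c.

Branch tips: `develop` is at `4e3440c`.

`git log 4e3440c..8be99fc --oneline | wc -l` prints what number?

7

Reachable from 8be99fc: {21828d1, 482cbb8, 4e3440c, 82e853d, 8be99fc, 9bd44e0, a3cbfa3, b50abe9, e7f75b8, f37e68e, f80ee80}.
Reachable from 4e3440c: {21828d1, 4e3440c, 82e853d, f37e68e}.
In 8be99fc's history but not 4e3440c's: {482cbb8, 8be99fc, 9bd44e0, a3cbfa3, b50abe9, e7f75b8, f80ee80} — 7 commits.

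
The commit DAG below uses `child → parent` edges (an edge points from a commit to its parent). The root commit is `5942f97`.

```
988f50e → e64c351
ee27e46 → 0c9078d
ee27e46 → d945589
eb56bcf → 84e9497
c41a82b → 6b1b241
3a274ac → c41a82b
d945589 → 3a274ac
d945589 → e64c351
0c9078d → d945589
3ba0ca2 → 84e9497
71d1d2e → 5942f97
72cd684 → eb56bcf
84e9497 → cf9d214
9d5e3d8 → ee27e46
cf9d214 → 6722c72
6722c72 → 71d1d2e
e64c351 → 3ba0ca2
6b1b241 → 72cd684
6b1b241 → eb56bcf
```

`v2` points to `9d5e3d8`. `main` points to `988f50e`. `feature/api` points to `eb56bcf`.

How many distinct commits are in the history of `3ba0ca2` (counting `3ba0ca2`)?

6

Walking parent pointers from 3ba0ca2: reachable set = {3ba0ca2, 5942f97, 6722c72, 71d1d2e, 84e9497, cf9d214}.
That is 6 commits.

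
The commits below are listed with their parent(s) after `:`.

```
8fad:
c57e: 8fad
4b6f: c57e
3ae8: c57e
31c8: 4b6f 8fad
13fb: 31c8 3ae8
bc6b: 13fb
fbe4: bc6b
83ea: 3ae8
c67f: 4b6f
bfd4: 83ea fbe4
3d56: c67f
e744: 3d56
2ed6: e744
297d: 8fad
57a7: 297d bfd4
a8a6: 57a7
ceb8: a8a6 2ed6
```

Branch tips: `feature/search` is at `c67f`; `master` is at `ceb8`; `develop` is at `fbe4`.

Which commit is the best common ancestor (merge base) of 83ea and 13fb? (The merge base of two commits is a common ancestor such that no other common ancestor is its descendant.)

3ae8

Ancestors of 83ea: {3ae8, 83ea, 8fad, c57e}.
Ancestors of 13fb: {13fb, 31c8, 3ae8, 4b6f, 8fad, c57e}.
Common ancestors: {3ae8, 8fad, c57e}.
Among these, 3ae8 is not an ancestor of any other common ancestor — it is the merge base.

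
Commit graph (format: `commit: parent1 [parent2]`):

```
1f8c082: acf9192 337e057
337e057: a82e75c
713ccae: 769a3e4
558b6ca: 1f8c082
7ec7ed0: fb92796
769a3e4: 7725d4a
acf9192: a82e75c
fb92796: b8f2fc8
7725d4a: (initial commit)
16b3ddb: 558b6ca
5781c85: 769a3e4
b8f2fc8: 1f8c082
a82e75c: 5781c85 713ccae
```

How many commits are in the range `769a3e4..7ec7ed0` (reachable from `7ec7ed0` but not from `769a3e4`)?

Reachable from 7ec7ed0: {1f8c082, 337e057, 5781c85, 713ccae, 769a3e4, 7725d4a, 7ec7ed0, a82e75c, acf9192, b8f2fc8, fb92796}.
Reachable from 769a3e4: {769a3e4, 7725d4a}.
In 7ec7ed0's history but not 769a3e4's: {1f8c082, 337e057, 5781c85, 713ccae, 7ec7ed0, a82e75c, acf9192, b8f2fc8, fb92796} — 9 commits.

9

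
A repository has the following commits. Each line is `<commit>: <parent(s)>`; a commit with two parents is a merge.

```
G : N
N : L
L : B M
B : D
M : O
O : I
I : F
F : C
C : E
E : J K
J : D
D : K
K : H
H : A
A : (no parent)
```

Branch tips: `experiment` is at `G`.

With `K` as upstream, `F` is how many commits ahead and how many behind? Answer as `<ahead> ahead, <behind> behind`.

5 ahead, 0 behind

Reachable from F: {A, C, D, E, F, H, J, K}.
Reachable from K: {A, H, K}.
Only in F's history (ahead): {C, D, E, F, J} — 5.
Only in K's history (behind): {} — 0.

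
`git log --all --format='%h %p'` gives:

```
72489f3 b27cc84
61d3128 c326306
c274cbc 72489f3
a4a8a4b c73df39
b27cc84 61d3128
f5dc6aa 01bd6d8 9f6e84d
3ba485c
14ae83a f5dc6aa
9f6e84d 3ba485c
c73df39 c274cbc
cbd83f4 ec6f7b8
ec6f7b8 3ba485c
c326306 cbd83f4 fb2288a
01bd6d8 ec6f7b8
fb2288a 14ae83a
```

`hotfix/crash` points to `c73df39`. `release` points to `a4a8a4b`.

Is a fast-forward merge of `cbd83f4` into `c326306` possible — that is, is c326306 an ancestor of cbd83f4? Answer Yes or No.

No

A fast-forward from c326306 to cbd83f4 is possible iff c326306 is an ancestor of cbd83f4.
Ancestors of cbd83f4: {3ba485c, cbd83f4, ec6f7b8}.
c326306 is not among them, so fast-forward is not possible.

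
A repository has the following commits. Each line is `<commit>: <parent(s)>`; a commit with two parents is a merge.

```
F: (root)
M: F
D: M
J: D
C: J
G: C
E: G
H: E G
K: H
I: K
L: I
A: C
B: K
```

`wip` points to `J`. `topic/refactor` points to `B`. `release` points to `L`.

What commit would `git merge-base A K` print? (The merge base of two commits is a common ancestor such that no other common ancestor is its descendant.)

C

Ancestors of A: {A, C, D, F, J, M}.
Ancestors of K: {C, D, E, F, G, H, J, K, M}.
Common ancestors: {C, D, F, J, M}.
Among these, C is not an ancestor of any other common ancestor — it is the merge base.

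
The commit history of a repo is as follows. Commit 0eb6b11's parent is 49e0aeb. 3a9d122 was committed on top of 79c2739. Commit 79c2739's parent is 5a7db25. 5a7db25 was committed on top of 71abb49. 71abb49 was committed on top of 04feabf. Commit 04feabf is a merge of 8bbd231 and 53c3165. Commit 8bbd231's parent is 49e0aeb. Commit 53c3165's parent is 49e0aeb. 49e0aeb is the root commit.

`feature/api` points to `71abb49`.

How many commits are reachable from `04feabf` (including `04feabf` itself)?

Walking parent pointers from 04feabf: reachable set = {04feabf, 49e0aeb, 53c3165, 8bbd231}.
That is 4 commits.

4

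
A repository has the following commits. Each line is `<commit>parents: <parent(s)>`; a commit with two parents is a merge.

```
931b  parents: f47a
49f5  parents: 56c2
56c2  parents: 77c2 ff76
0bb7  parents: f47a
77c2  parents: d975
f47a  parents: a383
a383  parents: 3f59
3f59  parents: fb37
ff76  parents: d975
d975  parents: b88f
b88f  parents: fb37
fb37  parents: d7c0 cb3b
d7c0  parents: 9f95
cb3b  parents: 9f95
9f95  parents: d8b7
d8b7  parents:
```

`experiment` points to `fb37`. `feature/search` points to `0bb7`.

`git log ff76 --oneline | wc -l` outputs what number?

Walking parent pointers from ff76: reachable set = {9f95, b88f, cb3b, d7c0, d8b7, d975, fb37, ff76}.
That is 8 commits.

8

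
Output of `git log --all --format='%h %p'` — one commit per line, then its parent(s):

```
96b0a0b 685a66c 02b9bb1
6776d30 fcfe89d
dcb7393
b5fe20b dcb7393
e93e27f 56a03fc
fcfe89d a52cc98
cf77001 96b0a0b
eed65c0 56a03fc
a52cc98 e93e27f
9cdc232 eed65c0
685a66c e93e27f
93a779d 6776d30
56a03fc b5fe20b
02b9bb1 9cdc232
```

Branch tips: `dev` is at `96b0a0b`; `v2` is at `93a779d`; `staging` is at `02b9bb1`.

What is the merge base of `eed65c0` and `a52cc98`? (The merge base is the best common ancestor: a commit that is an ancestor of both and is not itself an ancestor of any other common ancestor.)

56a03fc

Ancestors of eed65c0: {56a03fc, b5fe20b, dcb7393, eed65c0}.
Ancestors of a52cc98: {56a03fc, a52cc98, b5fe20b, dcb7393, e93e27f}.
Common ancestors: {56a03fc, b5fe20b, dcb7393}.
Among these, 56a03fc is not an ancestor of any other common ancestor — it is the merge base.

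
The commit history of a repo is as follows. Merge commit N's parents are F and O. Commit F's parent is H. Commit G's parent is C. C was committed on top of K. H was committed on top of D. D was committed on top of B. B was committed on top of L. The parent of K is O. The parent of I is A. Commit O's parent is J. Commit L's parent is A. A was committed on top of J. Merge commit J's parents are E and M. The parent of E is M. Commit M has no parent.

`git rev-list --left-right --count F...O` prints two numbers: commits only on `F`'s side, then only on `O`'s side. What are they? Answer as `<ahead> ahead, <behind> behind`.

6 ahead, 1 behind

Reachable from F: {A, B, D, E, F, H, J, L, M}.
Reachable from O: {E, J, M, O}.
Only in F's history (ahead): {A, B, D, F, H, L} — 6.
Only in O's history (behind): {O} — 1.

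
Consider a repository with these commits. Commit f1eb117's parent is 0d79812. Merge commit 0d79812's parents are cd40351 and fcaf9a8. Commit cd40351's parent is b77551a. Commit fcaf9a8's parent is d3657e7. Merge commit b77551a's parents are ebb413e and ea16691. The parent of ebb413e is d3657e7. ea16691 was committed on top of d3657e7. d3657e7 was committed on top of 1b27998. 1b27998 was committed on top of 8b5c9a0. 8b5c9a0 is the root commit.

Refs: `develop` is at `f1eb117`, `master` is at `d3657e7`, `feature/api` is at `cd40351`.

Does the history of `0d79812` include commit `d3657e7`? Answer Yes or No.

Yes

Ancestors of 0d79812 (commits reachable by following parents): {0d79812, 1b27998, 8b5c9a0, b77551a, cd40351, d3657e7, ea16691, ebb413e, fcaf9a8}.
d3657e7 is in that set, so it is an ancestor of 0d79812.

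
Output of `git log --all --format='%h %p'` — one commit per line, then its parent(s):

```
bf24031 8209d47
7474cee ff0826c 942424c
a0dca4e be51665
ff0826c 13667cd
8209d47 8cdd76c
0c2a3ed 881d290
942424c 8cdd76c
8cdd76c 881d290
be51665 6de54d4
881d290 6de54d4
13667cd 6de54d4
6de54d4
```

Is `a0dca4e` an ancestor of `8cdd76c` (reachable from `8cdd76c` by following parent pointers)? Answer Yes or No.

No

Ancestors of 8cdd76c: {6de54d4, 881d290, 8cdd76c}.
a0dca4e is not in that set, so it is not an ancestor of 8cdd76c.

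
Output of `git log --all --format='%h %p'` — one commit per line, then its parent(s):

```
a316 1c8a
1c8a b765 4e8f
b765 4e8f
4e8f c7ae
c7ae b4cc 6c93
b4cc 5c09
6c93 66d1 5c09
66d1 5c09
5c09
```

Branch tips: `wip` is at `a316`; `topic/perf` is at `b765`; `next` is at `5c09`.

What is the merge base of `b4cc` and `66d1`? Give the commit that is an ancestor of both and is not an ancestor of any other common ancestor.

5c09

Ancestors of b4cc: {5c09, b4cc}.
Ancestors of 66d1: {5c09, 66d1}.
Common ancestors: {5c09}.
The only common ancestor is 5c09, so it is the merge base.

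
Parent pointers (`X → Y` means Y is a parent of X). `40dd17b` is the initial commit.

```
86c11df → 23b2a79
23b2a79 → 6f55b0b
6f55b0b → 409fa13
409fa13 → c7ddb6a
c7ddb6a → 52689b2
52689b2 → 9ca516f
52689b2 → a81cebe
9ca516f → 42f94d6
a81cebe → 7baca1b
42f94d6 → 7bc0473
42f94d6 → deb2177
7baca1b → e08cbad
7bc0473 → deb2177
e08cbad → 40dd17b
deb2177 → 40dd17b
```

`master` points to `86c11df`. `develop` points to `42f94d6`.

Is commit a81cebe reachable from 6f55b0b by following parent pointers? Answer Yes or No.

Ancestors of 6f55b0b (commits reachable by following parents): {409fa13, 40dd17b, 42f94d6, 52689b2, 6f55b0b, 7baca1b, 7bc0473, 9ca516f, a81cebe, c7ddb6a, deb2177, e08cbad}.
a81cebe is in that set, so it is an ancestor of 6f55b0b.

Yes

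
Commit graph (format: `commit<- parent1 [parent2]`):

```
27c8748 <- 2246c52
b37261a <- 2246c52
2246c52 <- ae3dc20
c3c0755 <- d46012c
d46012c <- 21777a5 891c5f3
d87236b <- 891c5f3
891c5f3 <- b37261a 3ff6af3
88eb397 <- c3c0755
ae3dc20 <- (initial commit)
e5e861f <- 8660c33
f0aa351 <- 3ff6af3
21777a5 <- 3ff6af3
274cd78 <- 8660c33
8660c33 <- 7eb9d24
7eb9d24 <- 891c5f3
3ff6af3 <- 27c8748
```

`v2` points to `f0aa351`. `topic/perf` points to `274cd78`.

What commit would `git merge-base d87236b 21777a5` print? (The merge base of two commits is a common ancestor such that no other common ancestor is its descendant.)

3ff6af3

Ancestors of d87236b: {2246c52, 27c8748, 3ff6af3, 891c5f3, ae3dc20, b37261a, d87236b}.
Ancestors of 21777a5: {21777a5, 2246c52, 27c8748, 3ff6af3, ae3dc20}.
Common ancestors: {2246c52, 27c8748, 3ff6af3, ae3dc20}.
Among these, 3ff6af3 is not an ancestor of any other common ancestor — it is the merge base.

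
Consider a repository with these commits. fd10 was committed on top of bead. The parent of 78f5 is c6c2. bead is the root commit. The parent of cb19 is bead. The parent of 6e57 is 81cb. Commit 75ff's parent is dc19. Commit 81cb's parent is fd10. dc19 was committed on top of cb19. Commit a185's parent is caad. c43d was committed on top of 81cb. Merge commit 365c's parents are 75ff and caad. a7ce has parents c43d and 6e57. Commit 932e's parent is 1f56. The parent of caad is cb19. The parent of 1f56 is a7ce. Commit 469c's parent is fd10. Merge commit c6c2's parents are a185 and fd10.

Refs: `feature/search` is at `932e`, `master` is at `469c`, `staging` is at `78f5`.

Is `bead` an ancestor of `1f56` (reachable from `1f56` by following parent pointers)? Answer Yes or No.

Ancestors of 1f56 (commits reachable by following parents): {1f56, 6e57, 81cb, a7ce, bead, c43d, fd10}.
bead is in that set, so it is an ancestor of 1f56.

Yes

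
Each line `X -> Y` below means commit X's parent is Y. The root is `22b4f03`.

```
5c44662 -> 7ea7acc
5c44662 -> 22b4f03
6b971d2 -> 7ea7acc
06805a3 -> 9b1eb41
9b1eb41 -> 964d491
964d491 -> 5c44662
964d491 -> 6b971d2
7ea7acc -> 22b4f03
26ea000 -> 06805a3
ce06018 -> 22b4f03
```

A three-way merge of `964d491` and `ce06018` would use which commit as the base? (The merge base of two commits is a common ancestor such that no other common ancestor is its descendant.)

22b4f03

Ancestors of 964d491: {22b4f03, 5c44662, 6b971d2, 7ea7acc, 964d491}.
Ancestors of ce06018: {22b4f03, ce06018}.
Common ancestors: {22b4f03}.
The only common ancestor is 22b4f03, so it is the merge base.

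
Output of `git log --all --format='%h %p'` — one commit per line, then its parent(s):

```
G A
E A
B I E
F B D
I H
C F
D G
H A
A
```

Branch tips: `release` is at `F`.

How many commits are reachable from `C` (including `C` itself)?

Walking parent pointers from C: reachable set = {A, B, C, D, E, F, G, H, I}.
That is 9 commits.

9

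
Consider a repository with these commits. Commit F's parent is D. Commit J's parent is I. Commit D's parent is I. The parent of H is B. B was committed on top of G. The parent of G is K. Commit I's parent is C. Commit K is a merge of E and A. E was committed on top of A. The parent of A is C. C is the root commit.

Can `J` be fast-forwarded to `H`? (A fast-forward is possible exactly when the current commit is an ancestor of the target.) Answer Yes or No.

A fast-forward from J to H is possible iff J is an ancestor of H.
Ancestors of H: {A, B, C, E, G, H, K}.
J is not among them, so fast-forward is not possible.

No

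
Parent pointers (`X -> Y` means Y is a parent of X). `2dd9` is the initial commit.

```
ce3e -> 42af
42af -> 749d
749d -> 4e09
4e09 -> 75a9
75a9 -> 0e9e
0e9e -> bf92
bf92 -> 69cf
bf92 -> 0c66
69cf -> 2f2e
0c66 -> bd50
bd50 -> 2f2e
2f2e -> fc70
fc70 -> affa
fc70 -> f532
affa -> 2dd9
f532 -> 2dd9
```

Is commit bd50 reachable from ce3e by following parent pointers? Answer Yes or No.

Ancestors of ce3e (commits reachable by following parents): {0c66, 0e9e, 2dd9, 2f2e, 42af, 4e09, 69cf, 749d, 75a9, affa, bd50, bf92, ce3e, f532, fc70}.
bd50 is in that set, so it is an ancestor of ce3e.

Yes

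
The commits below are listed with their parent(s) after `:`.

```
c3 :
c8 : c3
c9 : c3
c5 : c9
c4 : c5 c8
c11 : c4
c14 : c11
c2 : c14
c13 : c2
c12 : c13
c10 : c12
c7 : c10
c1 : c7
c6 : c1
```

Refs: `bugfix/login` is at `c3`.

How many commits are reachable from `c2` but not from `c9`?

Reachable from c2: {c11, c14, c2, c3, c4, c5, c8, c9}.
Reachable from c9: {c3, c9}.
In c2's history but not c9's: {c11, c14, c2, c4, c5, c8} — 6 commits.

6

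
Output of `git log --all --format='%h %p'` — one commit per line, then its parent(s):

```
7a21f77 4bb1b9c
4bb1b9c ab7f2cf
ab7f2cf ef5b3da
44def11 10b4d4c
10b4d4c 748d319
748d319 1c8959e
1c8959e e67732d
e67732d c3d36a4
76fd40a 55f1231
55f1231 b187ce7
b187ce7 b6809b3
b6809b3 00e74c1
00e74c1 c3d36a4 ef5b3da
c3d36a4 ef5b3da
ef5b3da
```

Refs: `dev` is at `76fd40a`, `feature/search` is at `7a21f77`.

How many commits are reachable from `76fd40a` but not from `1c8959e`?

5

Reachable from 76fd40a: {00e74c1, 55f1231, 76fd40a, b187ce7, b6809b3, c3d36a4, ef5b3da}.
Reachable from 1c8959e: {1c8959e, c3d36a4, e67732d, ef5b3da}.
In 76fd40a's history but not 1c8959e's: {00e74c1, 55f1231, 76fd40a, b187ce7, b6809b3} — 5 commits.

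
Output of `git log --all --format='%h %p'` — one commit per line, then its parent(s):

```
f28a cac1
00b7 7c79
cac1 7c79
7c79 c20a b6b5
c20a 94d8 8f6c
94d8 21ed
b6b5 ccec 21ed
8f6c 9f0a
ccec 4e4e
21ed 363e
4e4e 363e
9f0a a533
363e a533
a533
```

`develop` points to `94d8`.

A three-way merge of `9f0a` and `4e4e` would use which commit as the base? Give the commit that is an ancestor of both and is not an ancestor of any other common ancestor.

Ancestors of 9f0a: {9f0a, a533}.
Ancestors of 4e4e: {363e, 4e4e, a533}.
Common ancestors: {a533}.
The only common ancestor is a533, so it is the merge base.

a533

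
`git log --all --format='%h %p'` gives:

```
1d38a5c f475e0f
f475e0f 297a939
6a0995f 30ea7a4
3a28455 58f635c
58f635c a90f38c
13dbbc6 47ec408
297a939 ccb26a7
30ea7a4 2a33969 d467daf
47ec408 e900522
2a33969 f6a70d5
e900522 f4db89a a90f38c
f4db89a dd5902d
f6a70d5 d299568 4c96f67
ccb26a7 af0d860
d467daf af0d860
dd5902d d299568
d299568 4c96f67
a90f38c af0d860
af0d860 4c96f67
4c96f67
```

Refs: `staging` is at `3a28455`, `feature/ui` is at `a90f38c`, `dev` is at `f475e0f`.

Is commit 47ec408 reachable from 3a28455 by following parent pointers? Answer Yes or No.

Ancestors of 3a28455: {3a28455, 4c96f67, 58f635c, a90f38c, af0d860}.
47ec408 is not in that set, so it is not an ancestor of 3a28455.

No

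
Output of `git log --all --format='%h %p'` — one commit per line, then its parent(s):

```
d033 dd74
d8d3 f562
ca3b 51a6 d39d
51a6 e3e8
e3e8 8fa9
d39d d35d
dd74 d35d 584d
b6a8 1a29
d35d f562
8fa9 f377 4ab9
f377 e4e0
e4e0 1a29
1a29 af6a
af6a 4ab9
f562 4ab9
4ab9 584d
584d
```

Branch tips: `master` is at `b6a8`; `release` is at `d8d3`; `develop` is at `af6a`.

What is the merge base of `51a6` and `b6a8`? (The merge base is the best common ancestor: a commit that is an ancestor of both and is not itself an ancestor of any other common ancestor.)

Ancestors of 51a6: {1a29, 4ab9, 51a6, 584d, 8fa9, af6a, e3e8, e4e0, f377}.
Ancestors of b6a8: {1a29, 4ab9, 584d, af6a, b6a8}.
Common ancestors: {1a29, 4ab9, 584d, af6a}.
Among these, 1a29 is not an ancestor of any other common ancestor — it is the merge base.

1a29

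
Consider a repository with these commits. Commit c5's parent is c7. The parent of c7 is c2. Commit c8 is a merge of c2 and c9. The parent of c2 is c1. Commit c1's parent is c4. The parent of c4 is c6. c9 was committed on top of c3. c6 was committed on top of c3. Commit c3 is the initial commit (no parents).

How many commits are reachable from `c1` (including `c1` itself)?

4

Walking parent pointers from c1: reachable set = {c1, c3, c4, c6}.
That is 4 commits.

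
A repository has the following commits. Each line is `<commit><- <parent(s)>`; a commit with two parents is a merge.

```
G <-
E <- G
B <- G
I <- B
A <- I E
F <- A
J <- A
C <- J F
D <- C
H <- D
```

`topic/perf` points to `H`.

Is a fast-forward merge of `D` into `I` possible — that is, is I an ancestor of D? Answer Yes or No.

Yes

A fast-forward from I to D is possible iff I is an ancestor of D.
Ancestors of D: {A, B, C, D, E, F, G, I, J}.
I is among them, so fast-forward is possible.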